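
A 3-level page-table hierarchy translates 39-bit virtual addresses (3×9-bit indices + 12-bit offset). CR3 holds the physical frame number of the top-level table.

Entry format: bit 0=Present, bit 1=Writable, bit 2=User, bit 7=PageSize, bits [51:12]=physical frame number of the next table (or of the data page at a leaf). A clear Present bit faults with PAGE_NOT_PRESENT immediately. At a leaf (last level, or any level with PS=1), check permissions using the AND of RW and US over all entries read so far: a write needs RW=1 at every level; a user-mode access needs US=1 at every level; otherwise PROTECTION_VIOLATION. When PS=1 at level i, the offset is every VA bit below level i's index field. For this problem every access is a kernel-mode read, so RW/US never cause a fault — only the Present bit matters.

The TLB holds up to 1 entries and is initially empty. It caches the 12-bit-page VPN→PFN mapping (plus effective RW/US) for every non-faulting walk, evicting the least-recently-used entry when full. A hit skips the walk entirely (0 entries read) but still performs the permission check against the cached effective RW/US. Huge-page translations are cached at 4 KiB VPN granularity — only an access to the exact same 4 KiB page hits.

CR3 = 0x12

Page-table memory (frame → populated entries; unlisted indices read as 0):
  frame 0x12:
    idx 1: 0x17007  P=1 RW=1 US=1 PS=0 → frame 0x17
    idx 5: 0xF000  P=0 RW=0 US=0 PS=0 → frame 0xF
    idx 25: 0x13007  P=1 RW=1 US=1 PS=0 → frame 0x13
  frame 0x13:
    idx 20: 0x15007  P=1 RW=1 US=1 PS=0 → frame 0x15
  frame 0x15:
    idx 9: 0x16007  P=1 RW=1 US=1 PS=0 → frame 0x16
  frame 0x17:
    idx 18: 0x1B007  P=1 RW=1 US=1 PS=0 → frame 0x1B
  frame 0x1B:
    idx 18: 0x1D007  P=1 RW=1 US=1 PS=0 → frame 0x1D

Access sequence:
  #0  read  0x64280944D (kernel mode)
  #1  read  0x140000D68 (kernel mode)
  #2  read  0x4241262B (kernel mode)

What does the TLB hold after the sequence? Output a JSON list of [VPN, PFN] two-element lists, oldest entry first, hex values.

Trace:
#0 VA=0x64280944D (r,kernel):
  L0: frame=0x12 idx=25 entry=0x13007 [P=1 RW=1 US=1 PS=0]
  L1: frame=0x13 idx=20 entry=0x15007 [P=1 RW=1 US=1 PS=0]
  L2: frame=0x15 idx=9 entry=0x16007 [P=1 RW=1 US=1 PS=0]
  → PA=0x1644D  (3 entries read)
#1 VA=0x140000D68 (r,kernel):
  L0: frame=0x12 idx=5 entry=0xF000 [P=0 RW=0 US=0 PS=0]
  ⇒ fault: PAGE_NOT_PRESENT  — 1 lookups
#2 VA=0x4241262B (r,kernel):
  L0: frame=0x12 idx=1 entry=0x17007 [P=1 RW=1 US=1 PS=0]
  L1: frame=0x17 idx=18 entry=0x1B007 [P=1 RW=1 US=1 PS=0]
  L2: frame=0x1B idx=18 entry=0x1D007 [P=1 RW=1 US=1 PS=0]
  → PA=0x1D62B  (3 entries read)

TLB: [["0x42412", "0x1D"]]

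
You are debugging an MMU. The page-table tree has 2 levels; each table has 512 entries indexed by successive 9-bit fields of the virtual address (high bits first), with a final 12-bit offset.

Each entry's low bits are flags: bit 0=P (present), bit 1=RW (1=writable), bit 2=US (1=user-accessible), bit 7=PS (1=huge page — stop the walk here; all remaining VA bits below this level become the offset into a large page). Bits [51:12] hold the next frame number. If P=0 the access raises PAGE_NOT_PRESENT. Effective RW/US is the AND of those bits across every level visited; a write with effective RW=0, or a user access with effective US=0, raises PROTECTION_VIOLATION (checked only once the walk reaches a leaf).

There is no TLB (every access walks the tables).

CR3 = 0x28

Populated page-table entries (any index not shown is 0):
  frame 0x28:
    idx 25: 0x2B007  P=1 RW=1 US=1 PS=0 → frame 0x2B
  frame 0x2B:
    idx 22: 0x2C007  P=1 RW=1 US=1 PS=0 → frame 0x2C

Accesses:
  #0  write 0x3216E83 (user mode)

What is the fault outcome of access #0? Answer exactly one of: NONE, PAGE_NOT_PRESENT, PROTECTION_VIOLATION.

Per-access translation:
#0 VA=0x3216E83 (w,user):
  [0] read 0x28 idx=25: raw=0x2B007 flags P=1 W=1 U=1 S=0
  [1] read 0x2B idx=22: raw=0x2C007 flags P=1 W=1 U=1 S=0
  → PA=0x2CE83  (2 entries read)

Access #0 fault: NONE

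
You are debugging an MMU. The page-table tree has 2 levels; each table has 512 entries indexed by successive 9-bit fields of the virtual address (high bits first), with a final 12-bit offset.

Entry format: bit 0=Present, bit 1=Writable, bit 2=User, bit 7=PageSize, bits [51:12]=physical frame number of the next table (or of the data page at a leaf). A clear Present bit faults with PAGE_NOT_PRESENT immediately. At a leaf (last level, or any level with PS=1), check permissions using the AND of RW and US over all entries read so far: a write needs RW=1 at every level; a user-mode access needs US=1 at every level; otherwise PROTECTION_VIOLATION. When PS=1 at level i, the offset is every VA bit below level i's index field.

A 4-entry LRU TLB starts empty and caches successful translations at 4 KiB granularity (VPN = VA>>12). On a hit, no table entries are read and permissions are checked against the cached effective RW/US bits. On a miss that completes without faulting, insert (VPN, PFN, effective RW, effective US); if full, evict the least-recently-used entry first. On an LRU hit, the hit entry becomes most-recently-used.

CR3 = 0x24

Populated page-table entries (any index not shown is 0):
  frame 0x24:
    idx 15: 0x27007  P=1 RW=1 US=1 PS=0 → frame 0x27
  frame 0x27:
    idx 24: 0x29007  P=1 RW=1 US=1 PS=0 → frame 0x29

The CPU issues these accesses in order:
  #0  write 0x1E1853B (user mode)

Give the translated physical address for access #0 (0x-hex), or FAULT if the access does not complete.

Walk each access:
#0 VA=0x1E1853B (w,user):
  lvl0: tbl 0x24, slot 15 ⇒ 0x27007 (P1/RW1/US1/PS0)
  lvl1: tbl 0x27, slot 24 ⇒ 0x29007 (P1/RW1/US1/PS0)
  ⇒ phys 0x2953B  [2 reads]

Access #0 PA: 0x2953B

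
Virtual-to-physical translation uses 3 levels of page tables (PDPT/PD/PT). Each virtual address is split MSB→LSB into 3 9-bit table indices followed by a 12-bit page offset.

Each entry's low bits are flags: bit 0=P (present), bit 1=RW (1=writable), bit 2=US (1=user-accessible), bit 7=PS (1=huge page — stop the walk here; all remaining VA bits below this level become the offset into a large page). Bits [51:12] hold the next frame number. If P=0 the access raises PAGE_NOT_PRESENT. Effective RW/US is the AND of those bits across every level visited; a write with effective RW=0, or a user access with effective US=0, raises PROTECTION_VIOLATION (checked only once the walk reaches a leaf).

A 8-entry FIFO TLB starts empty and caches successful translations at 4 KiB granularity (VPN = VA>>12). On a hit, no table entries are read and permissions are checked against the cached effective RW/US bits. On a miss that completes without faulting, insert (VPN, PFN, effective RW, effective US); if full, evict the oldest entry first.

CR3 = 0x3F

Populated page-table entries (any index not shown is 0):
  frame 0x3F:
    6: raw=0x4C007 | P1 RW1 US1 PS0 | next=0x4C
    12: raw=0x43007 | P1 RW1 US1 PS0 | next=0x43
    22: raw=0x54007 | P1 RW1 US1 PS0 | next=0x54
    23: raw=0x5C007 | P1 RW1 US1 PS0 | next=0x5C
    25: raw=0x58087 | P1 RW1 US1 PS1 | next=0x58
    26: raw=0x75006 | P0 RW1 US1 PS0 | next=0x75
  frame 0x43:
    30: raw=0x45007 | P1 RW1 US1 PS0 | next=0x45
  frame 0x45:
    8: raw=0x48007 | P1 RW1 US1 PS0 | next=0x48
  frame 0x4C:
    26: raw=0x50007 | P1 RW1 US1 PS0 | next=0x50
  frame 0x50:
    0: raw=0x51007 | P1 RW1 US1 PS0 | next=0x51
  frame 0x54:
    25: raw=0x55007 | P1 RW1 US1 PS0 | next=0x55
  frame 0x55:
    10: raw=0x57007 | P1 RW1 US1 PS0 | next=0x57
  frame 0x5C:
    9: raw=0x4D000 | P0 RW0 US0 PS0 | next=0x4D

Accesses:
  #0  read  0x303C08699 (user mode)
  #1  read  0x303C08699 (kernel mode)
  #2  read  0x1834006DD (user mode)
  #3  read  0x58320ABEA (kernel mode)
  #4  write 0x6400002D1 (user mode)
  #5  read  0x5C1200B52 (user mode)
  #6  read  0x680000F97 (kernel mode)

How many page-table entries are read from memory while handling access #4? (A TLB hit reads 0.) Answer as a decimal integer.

Per-access translation:
#0 VA=0x303C08699 (r,user):
  lvl0: tbl 0x3F, slot 12 ⇒ 0x43007 (P1/RW1/US1/PS0)
  lvl1: tbl 0x43, slot 30 ⇒ 0x45007 (P1/RW1/US1/PS0)
  lvl2: tbl 0x45, slot 8 ⇒ 0x48007 (P1/RW1/US1/PS0)
  ⇒ phys 0x48699  [3 reads]
#1 VA=0x303C08699 (r,kernel):
  TLB hit vpn=0x303C08 → PA=0x48699
#2 VA=0x1834006DD (r,user):
  lvl0: tbl 0x3F, slot 6 ⇒ 0x4C007 (P1/RW1/US1/PS0)
  lvl1: tbl 0x4C, slot 26 ⇒ 0x50007 (P1/RW1/US1/PS0)
  lvl2: tbl 0x50, slot 0 ⇒ 0x51007 (P1/RW1/US1/PS0)
  ⇒ phys 0x516DD  [3 reads]
#3 VA=0x58320ABEA (r,kernel):
  lvl0: tbl 0x3F, slot 22 ⇒ 0x54007 (P1/RW1/US1/PS0)
  lvl1: tbl 0x54, slot 25 ⇒ 0x55007 (P1/RW1/US1/PS0)
  lvl2: tbl 0x55, slot 10 ⇒ 0x57007 (P1/RW1/US1/PS0)
  ⇒ phys 0x57BEA  [3 reads]
#4 VA=0x6400002D1 (w,user):
  lvl0: tbl 0x3F, slot 25 ⇒ 0x58087 (P1/RW1/US1/PS1)
  ⇒ phys 0x582D1 (huge @L0)  [1 reads]
#5 VA=0x5C1200B52 (r,user):
  lvl0: tbl 0x3F, slot 23 ⇒ 0x5C007 (P1/RW1/US1/PS0)
  lvl1: tbl 0x5C, slot 9 ⇒ 0x4D000 (P0/RW0/US0/PS0)
  ✗ PAGE_NOT_PRESENT  [2 reads]
#6 VA=0x680000F97 (r,kernel):
  lvl0: tbl 0x3F, slot 26 ⇒ 0x75006 (P0/RW1/US1/PS0)
  ✗ PAGE_NOT_PRESENT  [1 reads]

Entries read for #4: 1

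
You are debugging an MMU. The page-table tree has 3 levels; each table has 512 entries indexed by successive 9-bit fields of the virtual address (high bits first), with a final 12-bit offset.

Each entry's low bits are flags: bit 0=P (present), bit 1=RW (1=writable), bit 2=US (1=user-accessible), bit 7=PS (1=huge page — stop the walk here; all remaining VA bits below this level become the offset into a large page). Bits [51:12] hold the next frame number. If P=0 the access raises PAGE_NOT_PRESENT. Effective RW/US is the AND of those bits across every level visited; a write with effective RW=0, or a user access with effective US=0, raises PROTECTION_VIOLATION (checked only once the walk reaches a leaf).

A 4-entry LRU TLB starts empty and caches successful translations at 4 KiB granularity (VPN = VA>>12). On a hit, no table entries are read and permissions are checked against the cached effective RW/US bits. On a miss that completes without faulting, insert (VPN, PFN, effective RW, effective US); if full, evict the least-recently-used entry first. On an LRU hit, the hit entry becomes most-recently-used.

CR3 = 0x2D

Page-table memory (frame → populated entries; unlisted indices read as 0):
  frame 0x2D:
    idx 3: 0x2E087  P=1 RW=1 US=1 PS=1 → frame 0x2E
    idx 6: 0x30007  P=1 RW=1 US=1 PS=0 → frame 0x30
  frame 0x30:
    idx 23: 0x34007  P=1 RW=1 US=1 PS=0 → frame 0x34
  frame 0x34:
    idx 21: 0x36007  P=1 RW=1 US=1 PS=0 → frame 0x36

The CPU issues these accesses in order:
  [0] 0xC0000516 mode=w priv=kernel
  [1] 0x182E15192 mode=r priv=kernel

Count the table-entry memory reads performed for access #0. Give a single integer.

Trace:
#0 VA=0xC0000516 (w,kernel):
  L0 @0x2D[3] → 0x2E087  P=1,RW=1,US=1,PS=1
  → PA=0x2E516 (huge @L0)  (1 entries read)
#1 VA=0x182E15192 (r,kernel):
  L0 @0x2D[6] → 0x30007  P=1,RW=1,US=1,PS=0
  L1 @0x30[23] → 0x34007  P=1,RW=1,US=1,PS=0
  L2 @0x34[21] → 0x36007  P=1,RW=1,US=1,PS=0
  → PA=0x36192  (3 entries read)

Entries read for #0: 1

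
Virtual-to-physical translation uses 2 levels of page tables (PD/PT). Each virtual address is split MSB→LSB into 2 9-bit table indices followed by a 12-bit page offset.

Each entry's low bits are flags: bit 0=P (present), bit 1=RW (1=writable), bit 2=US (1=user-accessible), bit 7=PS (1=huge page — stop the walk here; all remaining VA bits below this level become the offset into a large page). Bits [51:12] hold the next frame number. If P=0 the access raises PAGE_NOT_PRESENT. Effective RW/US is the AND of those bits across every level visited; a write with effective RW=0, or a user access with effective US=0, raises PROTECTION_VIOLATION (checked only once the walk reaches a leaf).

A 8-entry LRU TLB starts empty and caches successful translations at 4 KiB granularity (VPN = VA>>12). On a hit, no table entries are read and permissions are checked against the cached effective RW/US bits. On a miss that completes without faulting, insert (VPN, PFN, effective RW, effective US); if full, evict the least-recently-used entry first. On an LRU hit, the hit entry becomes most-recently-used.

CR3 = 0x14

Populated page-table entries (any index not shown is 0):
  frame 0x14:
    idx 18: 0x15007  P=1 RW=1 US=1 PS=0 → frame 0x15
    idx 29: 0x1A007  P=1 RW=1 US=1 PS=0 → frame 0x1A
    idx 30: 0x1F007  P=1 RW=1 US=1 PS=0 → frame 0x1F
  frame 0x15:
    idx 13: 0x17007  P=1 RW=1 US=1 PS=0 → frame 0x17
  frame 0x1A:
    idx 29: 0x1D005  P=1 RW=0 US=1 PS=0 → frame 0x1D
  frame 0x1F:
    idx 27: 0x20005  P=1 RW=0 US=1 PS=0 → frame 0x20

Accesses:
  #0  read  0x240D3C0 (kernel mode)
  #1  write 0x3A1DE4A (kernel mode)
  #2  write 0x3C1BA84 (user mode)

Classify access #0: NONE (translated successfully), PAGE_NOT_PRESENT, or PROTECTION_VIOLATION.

Per-access translation:
#0 VA=0x240D3C0 (r,kernel):
  L0 @0x14[18] → 0x15007  P=1,RW=1,US=1,PS=0
  L1 @0x15[13] → 0x17007  P=1,RW=1,US=1,PS=0
  ⇒ phys 0x173C0  [2 reads]
#1 VA=0x3A1DE4A (w,kernel):
  L0 @0x14[29] → 0x1A007  P=1,RW=1,US=1,PS=0
  L1 @0x1A[29] → 0x1D005  P=1,RW=0,US=1,PS=0
  ⇒ fault: PROTECTION_VIOLATION  — 2 lookups
#2 VA=0x3C1BA84 (w,user):
  L0 @0x14[30] → 0x1F007  P=1,RW=1,US=1,PS=0
  L1 @0x1F[27] → 0x20005  P=1,RW=0,US=1,PS=0
  ⇒ fault: PROTECTION_VIOLATION  — 2 lookups

Access #0 fault: NONE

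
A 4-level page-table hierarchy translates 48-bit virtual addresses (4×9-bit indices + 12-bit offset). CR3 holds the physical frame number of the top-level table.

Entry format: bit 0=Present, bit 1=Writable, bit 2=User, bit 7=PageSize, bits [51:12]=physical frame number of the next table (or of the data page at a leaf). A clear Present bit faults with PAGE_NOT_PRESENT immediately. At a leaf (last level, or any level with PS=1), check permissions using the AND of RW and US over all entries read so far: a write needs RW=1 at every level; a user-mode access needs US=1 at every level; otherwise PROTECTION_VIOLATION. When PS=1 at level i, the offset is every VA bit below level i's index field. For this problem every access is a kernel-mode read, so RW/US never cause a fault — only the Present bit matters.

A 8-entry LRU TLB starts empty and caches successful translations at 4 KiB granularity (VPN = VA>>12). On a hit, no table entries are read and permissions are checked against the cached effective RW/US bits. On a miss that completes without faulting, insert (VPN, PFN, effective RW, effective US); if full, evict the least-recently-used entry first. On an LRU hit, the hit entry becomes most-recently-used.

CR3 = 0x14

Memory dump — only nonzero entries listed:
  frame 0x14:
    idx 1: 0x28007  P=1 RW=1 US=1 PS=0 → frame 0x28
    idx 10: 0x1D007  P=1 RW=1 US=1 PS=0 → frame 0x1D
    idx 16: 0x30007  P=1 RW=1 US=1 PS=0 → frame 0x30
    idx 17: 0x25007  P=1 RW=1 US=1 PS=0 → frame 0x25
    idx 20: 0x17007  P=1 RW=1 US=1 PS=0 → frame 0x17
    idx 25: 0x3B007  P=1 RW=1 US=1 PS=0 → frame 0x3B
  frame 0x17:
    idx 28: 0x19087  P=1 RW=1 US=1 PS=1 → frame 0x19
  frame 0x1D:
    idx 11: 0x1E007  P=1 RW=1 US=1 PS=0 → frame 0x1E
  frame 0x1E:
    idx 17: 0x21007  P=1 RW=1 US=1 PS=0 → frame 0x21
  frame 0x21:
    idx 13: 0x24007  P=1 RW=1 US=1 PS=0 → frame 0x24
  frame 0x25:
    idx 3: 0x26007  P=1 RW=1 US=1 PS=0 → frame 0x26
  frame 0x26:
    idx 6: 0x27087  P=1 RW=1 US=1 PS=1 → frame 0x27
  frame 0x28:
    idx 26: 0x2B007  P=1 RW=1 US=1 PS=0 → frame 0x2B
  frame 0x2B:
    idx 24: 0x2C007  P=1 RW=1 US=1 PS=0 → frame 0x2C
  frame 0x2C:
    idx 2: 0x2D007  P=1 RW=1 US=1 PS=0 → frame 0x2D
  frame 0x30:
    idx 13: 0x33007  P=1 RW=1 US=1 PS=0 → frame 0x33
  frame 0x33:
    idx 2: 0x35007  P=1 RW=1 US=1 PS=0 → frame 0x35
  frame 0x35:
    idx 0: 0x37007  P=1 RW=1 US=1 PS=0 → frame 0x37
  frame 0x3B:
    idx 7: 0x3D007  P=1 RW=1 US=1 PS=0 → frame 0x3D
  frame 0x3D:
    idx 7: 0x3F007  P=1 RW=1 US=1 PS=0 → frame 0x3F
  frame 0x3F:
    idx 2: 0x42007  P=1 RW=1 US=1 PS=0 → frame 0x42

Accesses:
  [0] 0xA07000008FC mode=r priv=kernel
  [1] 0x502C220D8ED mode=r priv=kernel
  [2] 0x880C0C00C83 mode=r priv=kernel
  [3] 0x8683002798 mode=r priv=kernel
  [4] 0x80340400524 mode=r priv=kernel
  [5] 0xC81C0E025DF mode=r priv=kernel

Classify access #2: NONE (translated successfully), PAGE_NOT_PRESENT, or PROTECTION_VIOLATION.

Per-access translation:
#0 VA=0xA07000008FC (r,kernel):
  [0] read 0x14 idx=20: raw=0x17007 flags P=1 W=1 U=1 S=0
  [1] read 0x17 idx=28: raw=0x19087 flags P=1 W=1 U=1 S=1
  ✓ 0x198FC (huge @L1)  — 2 lookups
#1 VA=0x502C220D8ED (r,kernel):
  [0] read 0x14 idx=10: raw=0x1D007 flags P=1 W=1 U=1 S=0
  [1] read 0x1D idx=11: raw=0x1E007 flags P=1 W=1 U=1 S=0
  [2] read 0x1E idx=17: raw=0x21007 flags P=1 W=1 U=1 S=0
  [3] read 0x21 idx=13: raw=0x24007 flags P=1 W=1 U=1 S=0
  ✓ 0x248ED  — 4 lookups
#2 VA=0x880C0C00C83 (r,kernel):
  [0] read 0x14 idx=17: raw=0x25007 flags P=1 W=1 U=1 S=0
  [1] read 0x25 idx=3: raw=0x26007 flags P=1 W=1 U=1 S=0
  [2] read 0x26 idx=6: raw=0x27087 flags P=1 W=1 U=1 S=1
  ✓ 0x27C83 (huge @L2)  — 3 lookups
#3 VA=0x8683002798 (r,kernel):
  [0] read 0x14 idx=1: raw=0x28007 flags P=1 W=1 U=1 S=0
  [1] read 0x28 idx=26: raw=0x2B007 flags P=1 W=1 U=1 S=0
  [2] read 0x2B idx=24: raw=0x2C007 flags P=1 W=1 U=1 S=0
  [3] read 0x2C idx=2: raw=0x2D007 flags P=1 W=1 U=1 S=0
  ✓ 0x2D798  — 4 lookups
#4 VA=0x80340400524 (r,kernel):
  [0] read 0x14 idx=16: raw=0x30007 flags P=1 W=1 U=1 S=0
  [1] read 0x30 idx=13: raw=0x33007 flags P=1 W=1 U=1 S=0
  [2] read 0x33 idx=2: raw=0x35007 flags P=1 W=1 U=1 S=0
  [3] read 0x35 idx=0: raw=0x37007 flags P=1 W=1 U=1 S=0
  ✓ 0x37524  — 4 lookups
#5 VA=0xC81C0E025DF (r,kernel):
  [0] read 0x14 idx=25: raw=0x3B007 flags P=1 W=1 U=1 S=0
  [1] read 0x3B idx=7: raw=0x3D007 flags P=1 W=1 U=1 S=0
  [2] read 0x3D idx=7: raw=0x3F007 flags P=1 W=1 U=1 S=0
  [3] read 0x3F idx=2: raw=0x42007 flags P=1 W=1 U=1 S=0
  ✓ 0x425DF  — 4 lookups

Access #2 fault: NONE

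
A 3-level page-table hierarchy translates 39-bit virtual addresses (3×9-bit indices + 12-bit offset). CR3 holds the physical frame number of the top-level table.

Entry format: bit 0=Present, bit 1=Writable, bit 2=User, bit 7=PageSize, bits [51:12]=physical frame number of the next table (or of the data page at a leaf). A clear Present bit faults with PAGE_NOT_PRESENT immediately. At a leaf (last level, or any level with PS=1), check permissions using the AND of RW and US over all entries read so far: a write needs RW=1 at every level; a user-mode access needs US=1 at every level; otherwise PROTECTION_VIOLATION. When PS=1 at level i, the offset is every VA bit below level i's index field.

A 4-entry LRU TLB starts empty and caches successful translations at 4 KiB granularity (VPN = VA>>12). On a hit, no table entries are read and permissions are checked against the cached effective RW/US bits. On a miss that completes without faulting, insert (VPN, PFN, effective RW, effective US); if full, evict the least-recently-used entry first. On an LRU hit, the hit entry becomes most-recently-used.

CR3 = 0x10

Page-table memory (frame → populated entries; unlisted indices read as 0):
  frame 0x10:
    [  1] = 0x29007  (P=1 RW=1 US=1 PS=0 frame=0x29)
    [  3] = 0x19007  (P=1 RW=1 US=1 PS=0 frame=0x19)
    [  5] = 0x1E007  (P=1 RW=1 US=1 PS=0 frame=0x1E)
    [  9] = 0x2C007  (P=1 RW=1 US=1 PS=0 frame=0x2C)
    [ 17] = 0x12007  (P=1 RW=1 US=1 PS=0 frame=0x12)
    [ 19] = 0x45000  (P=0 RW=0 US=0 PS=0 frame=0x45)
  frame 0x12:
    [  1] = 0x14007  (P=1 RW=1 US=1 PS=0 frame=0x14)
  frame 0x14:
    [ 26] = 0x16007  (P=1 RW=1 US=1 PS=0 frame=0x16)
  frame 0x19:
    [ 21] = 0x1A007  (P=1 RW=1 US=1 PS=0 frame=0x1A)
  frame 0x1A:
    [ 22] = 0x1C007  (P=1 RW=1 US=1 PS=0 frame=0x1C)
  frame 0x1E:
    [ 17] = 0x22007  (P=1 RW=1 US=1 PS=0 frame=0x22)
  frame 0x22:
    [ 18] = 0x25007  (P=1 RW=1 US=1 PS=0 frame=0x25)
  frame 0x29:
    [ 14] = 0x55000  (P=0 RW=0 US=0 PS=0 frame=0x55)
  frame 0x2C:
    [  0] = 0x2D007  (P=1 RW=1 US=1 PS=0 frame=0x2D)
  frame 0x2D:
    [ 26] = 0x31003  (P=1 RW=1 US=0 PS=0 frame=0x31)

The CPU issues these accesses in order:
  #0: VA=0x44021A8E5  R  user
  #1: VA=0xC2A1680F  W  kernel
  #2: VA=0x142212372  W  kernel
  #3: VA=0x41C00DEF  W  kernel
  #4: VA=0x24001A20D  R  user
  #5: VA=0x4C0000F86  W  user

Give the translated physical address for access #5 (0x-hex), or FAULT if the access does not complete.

Trace:
#0 VA=0x44021A8E5 (r,user):
  lvl0: tbl 0x10, slot 17 ⇒ 0x12007 (P1/RW1/US1/PS0)
  lvl1: tbl 0x12, slot 1 ⇒ 0x14007 (P1/RW1/US1/PS0)
  lvl2: tbl 0x14, slot 26 ⇒ 0x16007 (P1/RW1/US1/PS0)
  → PA=0x168E5  (3 entries read)
#1 VA=0xC2A1680F (w,kernel):
  lvl0: tbl 0x10, slot 3 ⇒ 0x19007 (P1/RW1/US1/PS0)
  lvl1: tbl 0x19, slot 21 ⇒ 0x1A007 (P1/RW1/US1/PS0)
  lvl2: tbl 0x1A, slot 22 ⇒ 0x1C007 (P1/RW1/US1/PS0)
  → PA=0x1C80F  (3 entries read)
#2 VA=0x142212372 (w,kernel):
  lvl0: tbl 0x10, slot 5 ⇒ 0x1E007 (P1/RW1/US1/PS0)
  lvl1: tbl 0x1E, slot 17 ⇒ 0x22007 (P1/RW1/US1/PS0)
  lvl2: tbl 0x22, slot 18 ⇒ 0x25007 (P1/RW1/US1/PS0)
  → PA=0x25372  (3 entries read)
#3 VA=0x41C00DEF (w,kernel):
  lvl0: tbl 0x10, slot 1 ⇒ 0x29007 (P1/RW1/US1/PS0)
  lvl1: tbl 0x29, slot 14 ⇒ 0x55000 (P0/RW0/US0/PS0)
  → PAGE_NOT_PRESENT  (2 entries read)
#4 VA=0x24001A20D (r,user):
  lvl0: tbl 0x10, slot 9 ⇒ 0x2C007 (P1/RW1/US1/PS0)
  lvl1: tbl 0x2C, slot 0 ⇒ 0x2D007 (P1/RW1/US1/PS0)
  lvl2: tbl 0x2D, slot 26 ⇒ 0x31003 (P1/RW1/US0/PS0)
  → PROTECTION_VIOLATION  (3 entries read)
#5 VA=0x4C0000F86 (w,user):
  lvl0: tbl 0x10, slot 19 ⇒ 0x45000 (P0/RW0/US0/PS0)
  → PAGE_NOT_PRESENT  (1 entries read)

Access #5 PA: FAULT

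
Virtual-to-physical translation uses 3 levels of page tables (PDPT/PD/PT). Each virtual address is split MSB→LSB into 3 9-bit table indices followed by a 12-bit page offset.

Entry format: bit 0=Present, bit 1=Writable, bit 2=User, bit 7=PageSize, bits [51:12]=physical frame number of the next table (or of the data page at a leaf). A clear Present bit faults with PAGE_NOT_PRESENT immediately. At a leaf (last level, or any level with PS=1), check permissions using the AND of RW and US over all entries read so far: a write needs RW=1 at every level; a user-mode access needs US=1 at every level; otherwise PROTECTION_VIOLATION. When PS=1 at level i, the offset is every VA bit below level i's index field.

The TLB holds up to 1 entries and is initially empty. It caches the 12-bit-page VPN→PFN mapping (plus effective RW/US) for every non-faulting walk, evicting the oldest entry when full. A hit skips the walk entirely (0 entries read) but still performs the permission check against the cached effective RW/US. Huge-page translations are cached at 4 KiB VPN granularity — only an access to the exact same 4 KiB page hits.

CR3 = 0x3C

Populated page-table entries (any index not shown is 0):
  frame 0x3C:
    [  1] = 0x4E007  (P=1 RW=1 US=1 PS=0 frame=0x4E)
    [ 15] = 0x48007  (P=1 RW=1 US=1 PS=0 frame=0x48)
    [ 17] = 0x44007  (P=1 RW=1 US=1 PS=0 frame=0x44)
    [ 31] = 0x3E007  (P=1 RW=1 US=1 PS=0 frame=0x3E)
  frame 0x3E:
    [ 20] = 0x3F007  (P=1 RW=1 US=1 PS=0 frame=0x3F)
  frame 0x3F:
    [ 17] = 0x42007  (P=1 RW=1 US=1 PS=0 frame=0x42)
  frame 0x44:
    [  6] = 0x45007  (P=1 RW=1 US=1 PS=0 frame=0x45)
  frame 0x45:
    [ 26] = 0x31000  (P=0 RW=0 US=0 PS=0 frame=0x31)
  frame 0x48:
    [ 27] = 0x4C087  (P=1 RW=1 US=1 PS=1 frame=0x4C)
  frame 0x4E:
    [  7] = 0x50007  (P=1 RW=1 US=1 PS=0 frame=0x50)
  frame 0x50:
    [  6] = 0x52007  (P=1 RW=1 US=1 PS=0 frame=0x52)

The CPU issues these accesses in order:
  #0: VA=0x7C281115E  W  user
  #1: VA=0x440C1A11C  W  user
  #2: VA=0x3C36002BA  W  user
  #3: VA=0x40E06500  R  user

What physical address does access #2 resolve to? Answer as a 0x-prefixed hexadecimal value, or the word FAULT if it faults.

Walk each access:
#0 VA=0x7C281115E (w,user):
  L0: frame=0x3C idx=31 entry=0x3E007 [P=1 RW=1 US=1 PS=0]
  L1: frame=0x3E idx=20 entry=0x3F007 [P=1 RW=1 US=1 PS=0]
  L2: frame=0x3F idx=17 entry=0x42007 [P=1 RW=1 US=1 PS=0]
  → PA=0x4215E  (3 entries read)
#1 VA=0x440C1A11C (w,user):
  L0: frame=0x3C idx=17 entry=0x44007 [P=1 RW=1 US=1 PS=0]
  L1: frame=0x44 idx=6 entry=0x45007 [P=1 RW=1 US=1 PS=0]
  L2: frame=0x45 idx=26 entry=0x31000 [P=0 RW=0 US=0 PS=0]
  ✗ PAGE_NOT_PRESENT  [3 reads]
#2 VA=0x3C36002BA (w,user):
  L0: frame=0x3C idx=15 entry=0x48007 [P=1 RW=1 US=1 PS=0]
  L1: frame=0x48 idx=27 entry=0x4C087 [P=1 RW=1 US=1 PS=1]
  → PA=0x4C2BA (huge @L1)  (2 entries read)
#3 VA=0x40E06500 (r,user):
  L0: frame=0x3C idx=1 entry=0x4E007 [P=1 RW=1 US=1 PS=0]
  L1: frame=0x4E idx=7 entry=0x50007 [P=1 RW=1 US=1 PS=0]
  L2: frame=0x50 idx=6 entry=0x52007 [P=1 RW=1 US=1 PS=0]
  → PA=0x52500  (3 entries read)

Access #2 PA: 0x4C2BA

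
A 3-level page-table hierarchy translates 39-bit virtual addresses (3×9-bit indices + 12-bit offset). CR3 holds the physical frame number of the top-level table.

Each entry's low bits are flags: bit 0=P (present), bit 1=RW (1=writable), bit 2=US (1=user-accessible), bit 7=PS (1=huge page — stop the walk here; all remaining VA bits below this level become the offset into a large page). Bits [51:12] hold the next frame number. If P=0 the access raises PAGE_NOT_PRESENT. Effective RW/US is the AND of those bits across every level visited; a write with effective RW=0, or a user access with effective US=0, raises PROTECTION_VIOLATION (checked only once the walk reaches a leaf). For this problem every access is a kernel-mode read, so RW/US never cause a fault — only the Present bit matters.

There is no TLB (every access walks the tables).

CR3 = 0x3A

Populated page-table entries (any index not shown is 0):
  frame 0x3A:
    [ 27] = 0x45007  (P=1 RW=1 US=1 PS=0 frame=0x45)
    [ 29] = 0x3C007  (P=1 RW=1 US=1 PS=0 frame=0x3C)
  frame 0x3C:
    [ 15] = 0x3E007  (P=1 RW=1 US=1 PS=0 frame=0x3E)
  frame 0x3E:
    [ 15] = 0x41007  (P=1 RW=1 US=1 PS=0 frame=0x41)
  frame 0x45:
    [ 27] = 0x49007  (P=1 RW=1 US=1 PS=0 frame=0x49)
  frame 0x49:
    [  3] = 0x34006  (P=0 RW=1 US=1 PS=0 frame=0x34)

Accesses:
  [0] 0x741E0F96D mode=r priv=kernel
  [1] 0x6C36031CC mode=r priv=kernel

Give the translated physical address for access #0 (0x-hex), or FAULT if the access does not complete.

Per-access translation:
#0 VA=0x741E0F96D (r,kernel):
  L0: frame=0x3A idx=29 entry=0x3C007 [P=1 RW=1 US=1 PS=0]
  L1: frame=0x3C idx=15 entry=0x3E007 [P=1 RW=1 US=1 PS=0]
  L2: frame=0x3E idx=15 entry=0x41007 [P=1 RW=1 US=1 PS=0]
  ✓ 0x4196D  — 3 lookups
#1 VA=0x6C36031CC (r,kernel):
  L0: frame=0x3A idx=27 entry=0x45007 [P=1 RW=1 US=1 PS=0]
  L1: frame=0x45 idx=27 entry=0x49007 [P=1 RW=1 US=1 PS=0]
  L2: frame=0x49 idx=3 entry=0x34006 [P=0 RW=1 US=1 PS=0]
  → PAGE_NOT_PRESENT  (3 entries read)

Access #0 PA: 0x4196D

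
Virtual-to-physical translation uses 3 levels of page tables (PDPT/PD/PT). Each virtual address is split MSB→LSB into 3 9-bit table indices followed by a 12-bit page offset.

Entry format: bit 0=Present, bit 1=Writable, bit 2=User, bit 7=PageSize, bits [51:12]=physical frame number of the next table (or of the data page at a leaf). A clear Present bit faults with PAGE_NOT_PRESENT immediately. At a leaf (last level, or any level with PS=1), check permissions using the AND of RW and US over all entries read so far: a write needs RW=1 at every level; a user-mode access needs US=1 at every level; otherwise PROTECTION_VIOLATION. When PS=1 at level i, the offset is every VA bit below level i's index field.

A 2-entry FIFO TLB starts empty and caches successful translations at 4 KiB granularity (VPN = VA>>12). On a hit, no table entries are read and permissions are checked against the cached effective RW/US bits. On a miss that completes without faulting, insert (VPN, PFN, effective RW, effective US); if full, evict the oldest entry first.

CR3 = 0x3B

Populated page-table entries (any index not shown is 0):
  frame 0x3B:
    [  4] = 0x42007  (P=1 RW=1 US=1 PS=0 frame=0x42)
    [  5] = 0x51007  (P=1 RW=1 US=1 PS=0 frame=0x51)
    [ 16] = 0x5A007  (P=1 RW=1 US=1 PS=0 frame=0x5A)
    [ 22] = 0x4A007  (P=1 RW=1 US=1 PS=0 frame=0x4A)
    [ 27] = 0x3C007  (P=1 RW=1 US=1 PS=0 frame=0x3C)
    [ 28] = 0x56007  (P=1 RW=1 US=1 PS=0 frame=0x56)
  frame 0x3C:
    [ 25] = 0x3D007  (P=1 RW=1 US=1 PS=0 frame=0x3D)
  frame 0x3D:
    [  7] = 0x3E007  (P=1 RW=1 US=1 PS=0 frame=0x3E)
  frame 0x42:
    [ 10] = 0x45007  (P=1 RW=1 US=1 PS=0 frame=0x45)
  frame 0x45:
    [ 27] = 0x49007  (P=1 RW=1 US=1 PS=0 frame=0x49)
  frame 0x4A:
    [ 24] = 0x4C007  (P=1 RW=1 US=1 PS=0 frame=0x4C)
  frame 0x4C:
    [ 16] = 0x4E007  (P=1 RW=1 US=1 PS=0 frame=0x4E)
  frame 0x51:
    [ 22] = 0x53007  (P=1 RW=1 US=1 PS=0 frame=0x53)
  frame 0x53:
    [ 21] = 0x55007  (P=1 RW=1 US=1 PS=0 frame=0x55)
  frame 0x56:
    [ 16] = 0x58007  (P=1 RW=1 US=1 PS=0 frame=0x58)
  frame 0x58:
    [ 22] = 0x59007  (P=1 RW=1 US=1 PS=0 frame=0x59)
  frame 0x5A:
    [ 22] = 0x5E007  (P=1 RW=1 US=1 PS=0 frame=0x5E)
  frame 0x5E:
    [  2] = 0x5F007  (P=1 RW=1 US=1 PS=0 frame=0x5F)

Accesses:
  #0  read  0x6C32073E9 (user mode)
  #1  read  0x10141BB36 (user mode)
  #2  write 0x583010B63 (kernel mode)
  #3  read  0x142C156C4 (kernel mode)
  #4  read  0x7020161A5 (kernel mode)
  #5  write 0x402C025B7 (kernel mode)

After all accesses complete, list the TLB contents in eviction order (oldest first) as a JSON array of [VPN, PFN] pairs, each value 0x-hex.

Per-access translation:
#0 VA=0x6C32073E9 (r,user):
  lvl0: tbl 0x3B, slot 27 ⇒ 0x3C007 (P1/RW1/US1/PS0)
  lvl1: tbl 0x3C, slot 25 ⇒ 0x3D007 (P1/RW1/US1/PS0)
  lvl2: tbl 0x3D, slot 7 ⇒ 0x3E007 (P1/RW1/US1/PS0)
  → PA=0x3E3E9  (3 entries read)
#1 VA=0x10141BB36 (r,user):
  lvl0: tbl 0x3B, slot 4 ⇒ 0x42007 (P1/RW1/US1/PS0)
  lvl1: tbl 0x42, slot 10 ⇒ 0x45007 (P1/RW1/US1/PS0)
  lvl2: tbl 0x45, slot 27 ⇒ 0x49007 (P1/RW1/US1/PS0)
  → PA=0x49B36  (3 entries read)
#2 VA=0x583010B63 (w,kernel):
  lvl0: tbl 0x3B, slot 22 ⇒ 0x4A007 (P1/RW1/US1/PS0)
  lvl1: tbl 0x4A, slot 24 ⇒ 0x4C007 (P1/RW1/US1/PS0)
  lvl2: tbl 0x4C, slot 16 ⇒ 0x4E007 (P1/RW1/US1/PS0)
  → PA=0x4EB63  (3 entries read)
#3 VA=0x142C156C4 (r,kernel):
  lvl0: tbl 0x3B, slot 5 ⇒ 0x51007 (P1/RW1/US1/PS0)
  lvl1: tbl 0x51, slot 22 ⇒ 0x53007 (P1/RW1/US1/PS0)
  lvl2: tbl 0x53, slot 21 ⇒ 0x55007 (P1/RW1/US1/PS0)
  → PA=0x556C4  (3 entries read)
#4 VA=0x7020161A5 (r,kernel):
  lvl0: tbl 0x3B, slot 28 ⇒ 0x56007 (P1/RW1/US1/PS0)
  lvl1: tbl 0x56, slot 16 ⇒ 0x58007 (P1/RW1/US1/PS0)
  lvl2: tbl 0x58, slot 22 ⇒ 0x59007 (P1/RW1/US1/PS0)
  → PA=0x591A5  (3 entries read)
#5 VA=0x402C025B7 (w,kernel):
  lvl0: tbl 0x3B, slot 16 ⇒ 0x5A007 (P1/RW1/US1/PS0)
  lvl1: tbl 0x5A, slot 22 ⇒ 0x5E007 (P1/RW1/US1/PS0)
  lvl2: tbl 0x5E, slot 2 ⇒ 0x5F007 (P1/RW1/US1/PS0)
  → PA=0x5F5B7  (3 entries read)

TLB: [["0x702016", "0x59"], ["0x402C02", "0x5F"]]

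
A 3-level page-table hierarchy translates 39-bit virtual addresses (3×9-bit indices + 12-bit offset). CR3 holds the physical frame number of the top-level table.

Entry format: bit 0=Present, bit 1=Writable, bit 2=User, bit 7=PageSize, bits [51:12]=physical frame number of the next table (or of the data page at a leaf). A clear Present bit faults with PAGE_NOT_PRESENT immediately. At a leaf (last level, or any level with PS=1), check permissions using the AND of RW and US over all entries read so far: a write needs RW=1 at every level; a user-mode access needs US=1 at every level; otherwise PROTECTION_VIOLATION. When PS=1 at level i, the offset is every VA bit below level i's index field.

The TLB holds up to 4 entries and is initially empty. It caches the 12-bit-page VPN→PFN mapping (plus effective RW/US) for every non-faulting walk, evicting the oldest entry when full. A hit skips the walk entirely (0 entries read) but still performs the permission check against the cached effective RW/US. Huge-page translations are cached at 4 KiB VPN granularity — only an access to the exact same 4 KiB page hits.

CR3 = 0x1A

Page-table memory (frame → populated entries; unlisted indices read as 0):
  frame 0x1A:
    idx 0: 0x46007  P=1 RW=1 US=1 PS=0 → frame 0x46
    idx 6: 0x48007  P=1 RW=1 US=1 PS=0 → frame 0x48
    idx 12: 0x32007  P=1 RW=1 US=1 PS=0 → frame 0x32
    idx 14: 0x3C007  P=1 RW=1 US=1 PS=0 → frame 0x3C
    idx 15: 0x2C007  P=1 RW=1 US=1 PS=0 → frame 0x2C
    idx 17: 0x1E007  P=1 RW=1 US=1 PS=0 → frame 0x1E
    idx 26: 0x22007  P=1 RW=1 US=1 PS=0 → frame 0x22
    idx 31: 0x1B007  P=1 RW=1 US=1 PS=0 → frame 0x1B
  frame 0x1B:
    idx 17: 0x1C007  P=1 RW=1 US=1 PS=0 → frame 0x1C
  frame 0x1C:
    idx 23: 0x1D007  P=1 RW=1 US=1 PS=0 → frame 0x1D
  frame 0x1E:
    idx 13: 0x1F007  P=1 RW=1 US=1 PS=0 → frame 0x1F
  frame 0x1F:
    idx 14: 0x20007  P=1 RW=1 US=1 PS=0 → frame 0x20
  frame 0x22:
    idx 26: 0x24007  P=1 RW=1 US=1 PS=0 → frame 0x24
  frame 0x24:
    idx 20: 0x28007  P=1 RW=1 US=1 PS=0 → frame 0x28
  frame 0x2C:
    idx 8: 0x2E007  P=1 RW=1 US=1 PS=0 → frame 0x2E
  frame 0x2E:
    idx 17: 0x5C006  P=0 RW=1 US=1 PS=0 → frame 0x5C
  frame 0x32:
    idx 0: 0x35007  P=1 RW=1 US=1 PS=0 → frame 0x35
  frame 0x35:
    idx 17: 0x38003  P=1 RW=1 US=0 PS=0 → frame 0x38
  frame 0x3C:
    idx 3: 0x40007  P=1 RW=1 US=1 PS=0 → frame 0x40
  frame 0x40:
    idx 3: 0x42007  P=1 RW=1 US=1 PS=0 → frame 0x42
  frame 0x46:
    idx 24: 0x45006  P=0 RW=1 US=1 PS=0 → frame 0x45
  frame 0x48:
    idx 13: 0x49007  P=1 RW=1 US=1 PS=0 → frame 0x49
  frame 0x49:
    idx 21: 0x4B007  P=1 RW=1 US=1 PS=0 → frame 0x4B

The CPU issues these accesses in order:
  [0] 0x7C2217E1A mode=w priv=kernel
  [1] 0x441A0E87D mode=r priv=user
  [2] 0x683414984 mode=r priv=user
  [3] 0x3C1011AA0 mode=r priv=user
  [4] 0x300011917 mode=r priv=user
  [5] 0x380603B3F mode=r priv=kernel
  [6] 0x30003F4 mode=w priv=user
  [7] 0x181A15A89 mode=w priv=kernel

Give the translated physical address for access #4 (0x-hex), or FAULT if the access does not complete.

Walk each access:
#0 VA=0x7C2217E1A (w,kernel):
  L0 @0x1A[31] → 0x1B007  P=1,RW=1,US=1,PS=0
  L1 @0x1B[17] → 0x1C007  P=1,RW=1,US=1,PS=0
  L2 @0x1C[23] → 0x1D007  P=1,RW=1,US=1,PS=0
  ✓ 0x1DE1A  — 3 lookups
#1 VA=0x441A0E87D (r,user):
  L0 @0x1A[17] → 0x1E007  P=1,RW=1,US=1,PS=0
  L1 @0x1E[13] → 0x1F007  P=1,RW=1,US=1,PS=0
  L2 @0x1F[14] → 0x20007  P=1,RW=1,US=1,PS=0
  ✓ 0x2087D  — 3 lookups
#2 VA=0x683414984 (r,user):
  L0 @0x1A[26] → 0x22007  P=1,RW=1,US=1,PS=0
  L1 @0x22[26] → 0x24007  P=1,RW=1,US=1,PS=0
  L2 @0x24[20] → 0x28007  P=1,RW=1,US=1,PS=0
  ✓ 0x28984  — 3 lookups
#3 VA=0x3C1011AA0 (r,user):
  L0 @0x1A[15] → 0x2C007  P=1,RW=1,US=1,PS=0
  L1 @0x2C[8] → 0x2E007  P=1,RW=1,US=1,PS=0
  L2 @0x2E[17] → 0x5C006  P=0,RW=1,US=1,PS=0
  → PAGE_NOT_PRESENT  (3 entries read)
#4 VA=0x300011917 (r,user):
  L0 @0x1A[12] → 0x32007  P=1,RW=1,US=1,PS=0
  L1 @0x32[0] → 0x35007  P=1,RW=1,US=1,PS=0
  L2 @0x35[17] → 0x38003  P=1,RW=1,US=0,PS=0
  → PROTECTION_VIOLATION  (3 entries read)
#5 VA=0x380603B3F (r,kernel):
  L0 @0x1A[14] → 0x3C007  P=1,RW=1,US=1,PS=0
  L1 @0x3C[3] → 0x40007  P=1,RW=1,US=1,PS=0
  L2 @0x40[3] → 0x42007  P=1,RW=1,US=1,PS=0
  ✓ 0x42B3F  — 3 lookups
#6 VA=0x30003F4 (w,user):
  L0 @0x1A[0] → 0x46007  P=1,RW=1,US=1,PS=0
  L1 @0x46[24] → 0x45006  P=0,RW=1,US=1,PS=0
  → PAGE_NOT_PRESENT  (2 entries read)
#7 VA=0x181A15A89 (w,kernel):
  L0 @0x1A[6] → 0x48007  P=1,RW=1,US=1,PS=0
  L1 @0x48[13] → 0x49007  P=1,RW=1,US=1,PS=0
  L2 @0x49[21] → 0x4B007  P=1,RW=1,US=1,PS=0
  ✓ 0x4BA89  — 3 lookups

Access #4 PA: FAULT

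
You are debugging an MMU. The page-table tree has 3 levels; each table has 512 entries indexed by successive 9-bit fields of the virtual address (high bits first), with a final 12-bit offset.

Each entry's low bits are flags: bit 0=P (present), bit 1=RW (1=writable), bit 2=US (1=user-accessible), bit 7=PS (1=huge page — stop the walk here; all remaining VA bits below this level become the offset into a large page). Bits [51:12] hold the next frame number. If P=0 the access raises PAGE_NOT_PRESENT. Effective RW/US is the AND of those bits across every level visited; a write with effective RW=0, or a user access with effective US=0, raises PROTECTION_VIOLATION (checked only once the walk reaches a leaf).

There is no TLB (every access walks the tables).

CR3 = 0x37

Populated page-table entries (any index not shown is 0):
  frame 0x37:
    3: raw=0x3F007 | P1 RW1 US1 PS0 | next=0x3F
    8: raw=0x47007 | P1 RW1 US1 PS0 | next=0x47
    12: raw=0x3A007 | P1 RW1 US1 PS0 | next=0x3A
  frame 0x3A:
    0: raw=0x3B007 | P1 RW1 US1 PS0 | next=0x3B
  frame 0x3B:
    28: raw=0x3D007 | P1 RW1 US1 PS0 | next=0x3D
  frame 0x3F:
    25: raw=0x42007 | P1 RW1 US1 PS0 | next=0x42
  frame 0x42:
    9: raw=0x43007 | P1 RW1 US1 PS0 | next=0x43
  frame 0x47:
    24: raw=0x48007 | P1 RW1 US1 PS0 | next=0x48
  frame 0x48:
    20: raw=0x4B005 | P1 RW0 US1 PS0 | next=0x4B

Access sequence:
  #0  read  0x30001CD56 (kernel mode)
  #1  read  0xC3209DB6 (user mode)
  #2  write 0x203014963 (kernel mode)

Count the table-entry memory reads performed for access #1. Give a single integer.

Walk each access:
#0 VA=0x30001CD56 (r,kernel):
  L0: frame=0x37 idx=12 entry=0x3A007 [P=1 RW=1 US=1 PS=0]
  L1: frame=0x3A idx=0 entry=0x3B007 [P=1 RW=1 US=1 PS=0]
  L2: frame=0x3B idx=28 entry=0x3D007 [P=1 RW=1 US=1 PS=0]
  ⇒ phys 0x3DD56  [3 reads]
#1 VA=0xC3209DB6 (r,user):
  L0: frame=0x37 idx=3 entry=0x3F007 [P=1 RW=1 US=1 PS=0]
  L1: frame=0x3F idx=25 entry=0x42007 [P=1 RW=1 US=1 PS=0]
  L2: frame=0x42 idx=9 entry=0x43007 [P=1 RW=1 US=1 PS=0]
  ⇒ phys 0x43DB6  [3 reads]
#2 VA=0x203014963 (w,kernel):
  L0: frame=0x37 idx=8 entry=0x47007 [P=1 RW=1 US=1 PS=0]
  L1: frame=0x47 idx=24 entry=0x48007 [P=1 RW=1 US=1 PS=0]
  L2: frame=0x48 idx=20 entry=0x4B005 [P=1 RW=0 US=1 PS=0]
  → PROTECTION_VIOLATION  (3 entries read)

Entries read for #1: 3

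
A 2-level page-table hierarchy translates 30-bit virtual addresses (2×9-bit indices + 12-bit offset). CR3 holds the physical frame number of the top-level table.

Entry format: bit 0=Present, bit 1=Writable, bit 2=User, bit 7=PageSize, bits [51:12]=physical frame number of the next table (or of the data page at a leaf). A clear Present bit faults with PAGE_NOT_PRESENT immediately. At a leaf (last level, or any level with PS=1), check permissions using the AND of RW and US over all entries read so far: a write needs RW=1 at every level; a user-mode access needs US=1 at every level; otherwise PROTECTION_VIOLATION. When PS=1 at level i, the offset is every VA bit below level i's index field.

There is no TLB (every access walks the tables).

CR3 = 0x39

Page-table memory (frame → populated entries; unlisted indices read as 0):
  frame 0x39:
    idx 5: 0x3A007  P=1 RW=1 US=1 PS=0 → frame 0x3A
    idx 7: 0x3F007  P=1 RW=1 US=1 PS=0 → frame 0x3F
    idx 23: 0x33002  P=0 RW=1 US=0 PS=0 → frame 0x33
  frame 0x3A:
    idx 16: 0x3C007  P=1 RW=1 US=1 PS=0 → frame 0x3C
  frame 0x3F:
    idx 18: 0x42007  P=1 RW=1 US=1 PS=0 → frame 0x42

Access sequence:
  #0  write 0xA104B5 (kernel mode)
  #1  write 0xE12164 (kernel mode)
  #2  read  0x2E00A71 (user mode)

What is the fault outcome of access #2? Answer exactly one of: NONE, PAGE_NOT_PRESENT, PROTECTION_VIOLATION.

Per-access translation:
#0 VA=0xA104B5 (w,kernel):
  lvl0: tbl 0x39, slot 5 ⇒ 0x3A007 (P1/RW1/US1/PS0)
  lvl1: tbl 0x3A, slot 16 ⇒ 0x3C007 (P1/RW1/US1/PS0)
  ⇒ phys 0x3C4B5  [2 reads]
#1 VA=0xE12164 (w,kernel):
  lvl0: tbl 0x39, slot 7 ⇒ 0x3F007 (P1/RW1/US1/PS0)
  lvl1: tbl 0x3F, slot 18 ⇒ 0x42007 (P1/RW1/US1/PS0)
  ⇒ phys 0x42164  [2 reads]
#2 VA=0x2E00A71 (r,user):
  lvl0: tbl 0x39, slot 23 ⇒ 0x33002 (P0/RW1/US0/PS0)
  ✗ PAGE_NOT_PRESENT  [1 reads]

Access #2 fault: PAGE_NOT_PRESENT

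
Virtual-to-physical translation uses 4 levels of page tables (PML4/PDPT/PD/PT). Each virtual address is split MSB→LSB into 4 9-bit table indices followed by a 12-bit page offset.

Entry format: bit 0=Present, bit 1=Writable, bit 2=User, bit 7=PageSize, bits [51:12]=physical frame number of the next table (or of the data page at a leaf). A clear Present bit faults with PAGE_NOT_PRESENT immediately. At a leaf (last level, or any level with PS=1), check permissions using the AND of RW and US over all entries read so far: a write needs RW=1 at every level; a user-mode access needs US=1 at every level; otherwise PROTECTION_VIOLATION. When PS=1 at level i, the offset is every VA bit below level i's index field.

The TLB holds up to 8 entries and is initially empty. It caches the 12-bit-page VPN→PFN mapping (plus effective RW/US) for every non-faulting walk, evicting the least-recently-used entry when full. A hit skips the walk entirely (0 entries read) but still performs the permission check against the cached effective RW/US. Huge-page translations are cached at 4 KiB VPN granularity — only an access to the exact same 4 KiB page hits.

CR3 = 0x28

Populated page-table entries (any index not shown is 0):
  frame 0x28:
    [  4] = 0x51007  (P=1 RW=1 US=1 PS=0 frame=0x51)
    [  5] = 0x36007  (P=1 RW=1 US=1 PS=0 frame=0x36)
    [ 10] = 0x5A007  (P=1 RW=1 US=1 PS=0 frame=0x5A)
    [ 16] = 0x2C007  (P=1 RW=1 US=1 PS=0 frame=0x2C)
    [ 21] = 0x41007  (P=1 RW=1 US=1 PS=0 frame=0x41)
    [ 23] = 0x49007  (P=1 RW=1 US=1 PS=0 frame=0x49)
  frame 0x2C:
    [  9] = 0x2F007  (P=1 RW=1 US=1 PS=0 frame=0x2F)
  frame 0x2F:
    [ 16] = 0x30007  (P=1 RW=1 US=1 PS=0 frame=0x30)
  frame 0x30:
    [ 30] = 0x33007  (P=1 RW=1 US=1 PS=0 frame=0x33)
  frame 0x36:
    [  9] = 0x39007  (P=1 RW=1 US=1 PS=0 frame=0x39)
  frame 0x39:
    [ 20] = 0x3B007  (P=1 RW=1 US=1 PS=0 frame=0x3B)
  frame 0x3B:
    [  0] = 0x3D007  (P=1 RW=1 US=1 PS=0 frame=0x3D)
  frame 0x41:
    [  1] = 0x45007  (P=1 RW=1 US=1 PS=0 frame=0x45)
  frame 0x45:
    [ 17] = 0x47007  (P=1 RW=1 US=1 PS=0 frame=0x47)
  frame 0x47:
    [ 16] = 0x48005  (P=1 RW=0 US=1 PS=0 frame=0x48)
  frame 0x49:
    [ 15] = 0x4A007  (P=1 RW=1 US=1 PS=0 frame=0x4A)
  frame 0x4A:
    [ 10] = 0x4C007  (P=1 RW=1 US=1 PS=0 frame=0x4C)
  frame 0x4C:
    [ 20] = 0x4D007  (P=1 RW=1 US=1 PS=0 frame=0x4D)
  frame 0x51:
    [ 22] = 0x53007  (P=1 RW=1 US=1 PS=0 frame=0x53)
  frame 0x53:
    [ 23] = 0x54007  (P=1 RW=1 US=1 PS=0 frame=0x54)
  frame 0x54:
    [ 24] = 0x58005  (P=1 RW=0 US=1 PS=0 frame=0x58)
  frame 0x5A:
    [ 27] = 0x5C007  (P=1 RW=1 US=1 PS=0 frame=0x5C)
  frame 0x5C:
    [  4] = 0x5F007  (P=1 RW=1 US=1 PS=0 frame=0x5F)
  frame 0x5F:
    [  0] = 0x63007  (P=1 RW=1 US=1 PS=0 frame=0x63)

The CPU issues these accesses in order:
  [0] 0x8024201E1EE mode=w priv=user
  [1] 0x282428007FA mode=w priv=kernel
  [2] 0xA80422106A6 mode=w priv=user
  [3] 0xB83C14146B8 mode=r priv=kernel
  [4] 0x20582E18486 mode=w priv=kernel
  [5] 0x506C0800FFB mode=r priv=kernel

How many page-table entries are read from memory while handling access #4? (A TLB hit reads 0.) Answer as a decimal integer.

Walk each access:
#0 VA=0x8024201E1EE (w,user):
  L0 @0x28[16] → 0x2C007  P=1,RW=1,US=1,PS=0
  L1 @0x2C[9] → 0x2F007  P=1,RW=1,US=1,PS=0
  L2 @0x2F[16] → 0x30007  P=1,RW=1,US=1,PS=0
  L3 @0x30[30] → 0x33007  P=1,RW=1,US=1,PS=0
  → PA=0x331EE  (4 entries read)
#1 VA=0x282428007FA (w,kernel):
  L0 @0x28[5] → 0x36007  P=1,RW=1,US=1,PS=0
  L1 @0x36[9] → 0x39007  P=1,RW=1,US=1,PS=0
  L2 @0x39[20] → 0x3B007  P=1,RW=1,US=1,PS=0
  L3 @0x3B[0] → 0x3D007  P=1,RW=1,US=1,PS=0
  → PA=0x3D7FA  (4 entries read)
#2 VA=0xA80422106A6 (w,user):
  L0 @0x28[21] → 0x41007  P=1,RW=1,US=1,PS=0
  L1 @0x41[1] → 0x45007  P=1,RW=1,US=1,PS=0
  L2 @0x45[17] → 0x47007  P=1,RW=1,US=1,PS=0
  L3 @0x47[16] → 0x48005  P=1,RW=0,US=1,PS=0
  → PROTECTION_VIOLATION  (4 entries read)
#3 VA=0xB83C14146B8 (r,kernel):
  L0 @0x28[23] → 0x49007  P=1,RW=1,US=1,PS=0
  L1 @0x49[15] → 0x4A007  P=1,RW=1,US=1,PS=0
  L2 @0x4A[10] → 0x4C007  P=1,RW=1,US=1,PS=0
  L3 @0x4C[20] → 0x4D007  P=1,RW=1,US=1,PS=0
  → PA=0x4D6B8  (4 entries read)
#4 VA=0x20582E18486 (w,kernel):
  L0 @0x28[4] → 0x51007  P=1,RW=1,US=1,PS=0
  L1 @0x51[22] → 0x53007  P=1,RW=1,US=1,PS=0
  L2 @0x53[23] → 0x54007  P=1,RW=1,US=1,PS=0
  L3 @0x54[24] → 0x58005  P=1,RW=0,US=1,PS=0
  → PROTECTION_VIOLATION  (4 entries read)
#5 VA=0x506C0800FFB (r,kernel):
  L0 @0x28[10] → 0x5A007  P=1,RW=1,US=1,PS=0
  L1 @0x5A[27] → 0x5C007  P=1,RW=1,US=1,PS=0
  L2 @0x5C[4] → 0x5F007  P=1,RW=1,US=1,PS=0
  L3 @0x5F[0] → 0x63007  P=1,RW=1,US=1,PS=0
  → PA=0x63FFB  (4 entries read)

Entries read for #4: 4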